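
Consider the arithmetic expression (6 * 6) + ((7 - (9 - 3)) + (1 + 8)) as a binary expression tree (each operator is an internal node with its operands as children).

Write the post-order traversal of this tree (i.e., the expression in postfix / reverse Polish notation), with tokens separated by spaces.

6 6 * 7 9 3 - - 1 8 + + +

Post-order on an expression tree gives postfix notation: for each operator, emit left operand, right operand, then the operator.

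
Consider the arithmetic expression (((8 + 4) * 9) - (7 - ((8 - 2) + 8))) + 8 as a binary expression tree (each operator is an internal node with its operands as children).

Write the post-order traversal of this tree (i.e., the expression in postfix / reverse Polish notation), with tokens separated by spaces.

Post-order on an expression tree gives postfix notation: for each operator, emit left operand, right operand, then the operator.

8 4 + 9 * 7 8 2 - 8 + - - 8 +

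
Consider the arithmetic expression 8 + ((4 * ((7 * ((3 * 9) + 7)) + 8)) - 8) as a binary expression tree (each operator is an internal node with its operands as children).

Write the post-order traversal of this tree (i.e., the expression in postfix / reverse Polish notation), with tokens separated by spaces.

Post-order on an expression tree gives postfix notation: for each operator, emit left operand, right operand, then the operator.

8 4 7 3 9 * 7 + * 8 + * 8 - +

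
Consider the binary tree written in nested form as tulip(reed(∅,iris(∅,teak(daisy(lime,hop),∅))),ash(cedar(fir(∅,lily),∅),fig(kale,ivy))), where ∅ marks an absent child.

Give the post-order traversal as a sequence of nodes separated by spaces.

Post-order visits the left subtree, then the right subtree, then the node.
At tulip: go left to reed.
  At reed: no left child.
  At reed: go right to iris.
    At iris: no left child.
    At iris: go right to teak.
      At teak: go left to daisy.
        At daisy: go left to lime.
          lime is a leaf — visit lime.
        At daisy: go right to hop.
          hop is a leaf — visit hop.
        Visit daisy.
      At teak: no right child.
      Visit teak.
    Visit iris.
  Visit reed.
At tulip: go right to ash.
  At ash: go left to cedar.
    At cedar: go left to fir.
      At fir: no left child.
      At fir: go right to lily.
        lily is a leaf — visit lily.
      Visit fir.
    At cedar: no right child.
    Visit cedar.
  At ash: go right to fig.
    At fig: go left to kale.
      kale is a leaf — visit kale.
    At fig: go right to ivy.
      ivy is a leaf — visit ivy.
    Visit fig.
  Visit ash.
Visit tulip.

lime hop daisy teak iris reed lily fir cedar kale ivy fig ash tulip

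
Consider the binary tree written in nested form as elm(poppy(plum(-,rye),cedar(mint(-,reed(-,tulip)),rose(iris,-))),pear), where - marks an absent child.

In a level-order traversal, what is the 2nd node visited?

poppy

Level-order visits nodes level by level from the root, left to right within each level.
Level 0: elm
Level 1: poppy, pear
Level 2: plum, cedar
Level 3: rye, mint, rose
Level 4: reed, iris
Level 5: tulip
Full level-order sequence: elm, poppy, pear, plum, cedar, rye, mint, rose, reed, iris, tulip.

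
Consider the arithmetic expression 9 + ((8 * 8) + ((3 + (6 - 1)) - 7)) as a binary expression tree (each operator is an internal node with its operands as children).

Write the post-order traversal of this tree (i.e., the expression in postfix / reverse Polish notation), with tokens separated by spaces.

9 8 8 * 3 6 1 - + 7 - + +

Post-order on an expression tree gives postfix notation: for each operator, emit left operand, right operand, then the operator.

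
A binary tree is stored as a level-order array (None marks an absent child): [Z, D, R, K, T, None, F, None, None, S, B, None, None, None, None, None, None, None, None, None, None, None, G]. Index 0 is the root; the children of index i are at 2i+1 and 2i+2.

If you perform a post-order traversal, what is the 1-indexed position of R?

8

Post-order visits the left subtree, then the right subtree, then the node.
At Z: go left to D.
  At D: go left to K.
    K is a leaf — visit K.
  At D: go right to T.
    At T: go left to S.
      S is a leaf — visit S.
    At T: go right to B.
      At B: no left child.
      At B: go right to G.
        G is a leaf — visit G.
      Visit B.
    Visit T.
  Visit D.
At Z: go right to R.
  At R: no left child.
  At R: go right to F.
    F is a leaf — visit F.
  Visit R.
Visit Z.
Full post-order sequence: K, S, G, B, T, D, F, R, Z.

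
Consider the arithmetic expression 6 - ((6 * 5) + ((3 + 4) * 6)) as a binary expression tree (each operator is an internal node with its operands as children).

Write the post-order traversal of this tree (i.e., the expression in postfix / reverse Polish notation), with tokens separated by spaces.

6 6 5 * 3 4 + 6 * + -

Post-order on an expression tree gives postfix notation: for each operator, emit left operand, right operand, then the operator.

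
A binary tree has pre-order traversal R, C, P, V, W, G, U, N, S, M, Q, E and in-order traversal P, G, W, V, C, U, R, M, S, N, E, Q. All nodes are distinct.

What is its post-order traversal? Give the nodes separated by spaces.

The first element of pre-order is the root; it splits in-order into left and right subtrees.
Root R: left subtree has 6 nodes {P, G, W, V, C, U}, right has 5 {M, S, N, E, Q}.
  Root C: left subtree has 4 nodes {P, G, W, V}, right has 1 {U}.
    Root P: left subtree has 0 nodes { }, right has 3 {G, W, V}.
      Root V: left subtree has 2 nodes {G, W}, right has 0 { }.
        Root W: left subtree has 1 node {G}, right has 0 { }.
  Root N: left subtree has 2 nodes {M, S}, right has 2 {E, Q}.
    Root S: left subtree has 1 node {M}, right has 0 { }.
    Root Q: left subtree has 1 node {E}, right has 0 { }.

G W V P U C M S E Q N R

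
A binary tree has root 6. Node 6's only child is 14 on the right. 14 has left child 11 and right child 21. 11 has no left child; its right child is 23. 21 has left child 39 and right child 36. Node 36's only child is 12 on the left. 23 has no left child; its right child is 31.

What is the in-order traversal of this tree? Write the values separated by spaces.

In-order visits the left subtree, then the node, then the right subtree.
At 6: no left child.
Visit 6.
At 6: go right to 14.
  At 14: go left to 11.
    At 11: no left child.
    Visit 11.
    At 11: go right to 23.
      At 23: no left child.
      Visit 23.
      At 23: go right to 31.
        31 is a leaf — visit 31.
  Visit 14.
  At 14: go right to 21.
    At 21: go left to 39.
      39 is a leaf — visit 39.
    Visit 21.
    At 21: go right to 36.
      At 36: go left to 12.
        12 is a leaf — visit 12.
      Visit 36.
      At 36: no right child.

6 11 23 31 14 39 21 12 36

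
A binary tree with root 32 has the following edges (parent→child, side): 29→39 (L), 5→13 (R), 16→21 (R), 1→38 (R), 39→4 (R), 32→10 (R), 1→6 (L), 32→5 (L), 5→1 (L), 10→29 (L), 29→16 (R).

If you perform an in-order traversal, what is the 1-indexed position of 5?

In-order visits the left subtree, then the node, then the right subtree.
At 32: go left to 5.
  At 5: go left to 1.
    At 1: go left to 6.
      6 is a leaf — visit 6.
    Visit 1.
    At 1: go right to 38.
      38 is a leaf — visit 38.
  Visit 5.
  At 5: go right to 13.
    13 is a leaf — visit 13.
Visit 32.
At 32: go right to 10.
  At 10: go left to 29.
    At 29: go left to 39.
      At 39: no left child.
      Visit 39.
      At 39: go right to 4.
        4 is a leaf — visit 4.
    Visit 29.
    At 29: go right to 16.
      At 16: no left child.
      Visit 16.
      At 16: go right to 21.
        21 is a leaf — visit 21.
  Visit 10.
  At 10: no right child.
Full in-order sequence: 6, 1, 38, 5, 13, 32, 39, 4, 29, 16, 21, 10.

4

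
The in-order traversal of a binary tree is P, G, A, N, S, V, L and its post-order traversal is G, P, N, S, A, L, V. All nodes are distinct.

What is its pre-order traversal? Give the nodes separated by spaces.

V A P G S N L

The last element of post-order is the root; it splits in-order into left and right subtrees.
Root V: left subtree has 5 nodes {P, G, A, N, S}, right has 1 {L}.
  Root A: left subtree has 2 nodes {P, G}, right has 2 {N, S}.
    Root P: left subtree has 0 nodes { }, right has 1 {G}.
    Root S: left subtree has 1 node {N}, right has 0 { }.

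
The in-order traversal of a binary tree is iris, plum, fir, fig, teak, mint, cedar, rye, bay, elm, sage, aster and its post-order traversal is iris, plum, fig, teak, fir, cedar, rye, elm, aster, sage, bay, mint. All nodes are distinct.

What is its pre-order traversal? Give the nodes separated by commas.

mint, fir, plum, iris, teak, fig, bay, rye, cedar, sage, elm, aster

The last element of post-order is the root; it splits in-order into left and right subtrees.
Root mint: left subtree has 5 nodes {iris, plum, fir, fig, teak}, right has 6 {cedar, rye, bay, elm, sage, aster}.
  Root fir: left subtree has 2 nodes {iris, plum}, right has 2 {fig, teak}.
    Root plum: left subtree has 1 node {iris}, right has 0 { }.
    Root teak: left subtree has 1 node {fig}, right has 0 { }.
  Root bay: left subtree has 2 nodes {cedar, rye}, right has 3 {elm, sage, aster}.
    Root rye: left subtree has 1 node {cedar}, right has 0 { }.
    Root sage: left subtree has 1 node {elm}, right has 1 {aster}.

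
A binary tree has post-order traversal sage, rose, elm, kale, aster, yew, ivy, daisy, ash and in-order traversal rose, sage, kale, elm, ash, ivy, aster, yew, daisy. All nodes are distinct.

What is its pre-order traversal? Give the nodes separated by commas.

The last element of post-order is the root; it splits in-order into left and right subtrees.
Root ash: left subtree has 4 nodes {rose, sage, kale, elm}, right has 4 {ivy, aster, yew, daisy}.
  Root kale: left subtree has 2 nodes {rose, sage}, right has 1 {elm}.
    Root rose: left subtree has 0 nodes { }, right has 1 {sage}.
  Root daisy: left subtree has 3 nodes {ivy, aster, yew}, right has 0 { }.
    Root ivy: left subtree has 0 nodes { }, right has 2 {aster, yew}.
      Root yew: left subtree has 1 node {aster}, right has 0 { }.

ash, kale, rose, sage, elm, daisy, ivy, yew, aster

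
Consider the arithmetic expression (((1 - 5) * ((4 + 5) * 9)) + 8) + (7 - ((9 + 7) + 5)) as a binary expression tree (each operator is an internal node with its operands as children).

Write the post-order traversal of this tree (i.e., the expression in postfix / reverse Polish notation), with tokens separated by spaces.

Post-order on an expression tree gives postfix notation: for each operator, emit left operand, right operand, then the operator.

1 5 - 4 5 + 9 * * 8 + 7 9 7 + 5 + - +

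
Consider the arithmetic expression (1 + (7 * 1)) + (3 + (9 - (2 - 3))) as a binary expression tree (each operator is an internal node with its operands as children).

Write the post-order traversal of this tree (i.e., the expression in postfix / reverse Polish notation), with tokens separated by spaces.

1 7 1 * + 3 9 2 3 - - + +

Post-order on an expression tree gives postfix notation: for each operator, emit left operand, right operand, then the operator.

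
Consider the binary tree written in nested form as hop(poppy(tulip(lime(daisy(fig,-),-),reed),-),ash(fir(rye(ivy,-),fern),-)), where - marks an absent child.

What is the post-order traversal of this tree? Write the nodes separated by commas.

Post-order visits the left subtree, then the right subtree, then the node.
At hop: go left to poppy.
  At poppy: go left to tulip.
    At tulip: go left to lime.
      At lime: go left to daisy.
        At daisy: go left to fig.
          fig is a leaf — visit fig.
        At daisy: no right child.
        Visit daisy.
      At lime: no right child.
      Visit lime.
    At tulip: go right to reed.
      reed is a leaf — visit reed.
    Visit tulip.
  At poppy: no right child.
  Visit poppy.
At hop: go right to ash.
  At ash: go left to fir.
    At fir: go left to rye.
      At rye: go left to ivy.
        ivy is a leaf — visit ivy.
      At rye: no right child.
      Visit rye.
    At fir: go right to fern.
      fern is a leaf — visit fern.
    Visit fir.
  At ash: no right child.
  Visit ash.
Visit hop.

fig, daisy, lime, reed, tulip, poppy, ivy, rye, fern, fir, ash, hop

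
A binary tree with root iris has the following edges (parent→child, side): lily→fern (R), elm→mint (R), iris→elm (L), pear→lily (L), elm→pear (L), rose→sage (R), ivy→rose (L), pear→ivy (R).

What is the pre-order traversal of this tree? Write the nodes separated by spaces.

iris elm pear lily fern ivy rose sage mint

Pre-order visits the node, then its left subtree, then its right subtree.
Visit iris.
At iris: go left to elm.
  Visit elm.
  At elm: go left to pear.
    Visit pear.
    At pear: go left to lily.
      Visit lily.
      At lily: no left child.
      At lily: go right to fern.
        fern is a leaf — visit fern.
    At pear: go right to ivy.
      Visit ivy.
      At ivy: go left to rose.
        Visit rose.
        At rose: no left child.
        At rose: go right to sage.
          sage is a leaf — visit sage.
      At ivy: no right child.
  At elm: go right to mint.
    mint is a leaf — visit mint.
At iris: no right child.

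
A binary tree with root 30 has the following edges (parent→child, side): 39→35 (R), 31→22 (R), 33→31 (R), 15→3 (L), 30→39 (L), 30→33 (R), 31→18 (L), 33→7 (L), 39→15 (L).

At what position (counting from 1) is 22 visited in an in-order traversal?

In-order visits the left subtree, then the node, then the right subtree.
At 30: go left to 39.
  At 39: go left to 15.
    At 15: go left to 3.
      3 is a leaf — visit 3.
    Visit 15.
    At 15: no right child.
  Visit 39.
  At 39: go right to 35.
    35 is a leaf — visit 35.
Visit 30.
At 30: go right to 33.
  At 33: go left to 7.
    7 is a leaf — visit 7.
  Visit 33.
  At 33: go right to 31.
    At 31: go left to 18.
      18 is a leaf — visit 18.
    Visit 31.
    At 31: go right to 22.
      22 is a leaf — visit 22.
Full in-order sequence: 3, 15, 39, 35, 30, 7, 33, 18, 31, 22.

10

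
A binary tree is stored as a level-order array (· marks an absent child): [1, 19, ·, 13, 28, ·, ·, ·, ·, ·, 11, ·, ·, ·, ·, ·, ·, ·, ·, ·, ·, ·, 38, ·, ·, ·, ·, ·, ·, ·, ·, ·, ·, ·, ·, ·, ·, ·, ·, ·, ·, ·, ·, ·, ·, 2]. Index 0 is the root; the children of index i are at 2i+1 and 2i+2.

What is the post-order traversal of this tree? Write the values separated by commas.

Post-order visits the left subtree, then the right subtree, then the node.
At 1: go left to 19.
  At 19: go left to 13.
    13 is a leaf — visit 13.
  At 19: go right to 28.
    At 28: no left child.
    At 28: go right to 11.
      At 11: no left child.
      At 11: go right to 38.
        At 38: go left to 2.
          2 is a leaf — visit 2.
        At 38: no right child.
        Visit 38.
      Visit 11.
    Visit 28.
  Visit 19.
At 1: no right child.
Visit 1.

13, 2, 38, 11, 28, 19, 1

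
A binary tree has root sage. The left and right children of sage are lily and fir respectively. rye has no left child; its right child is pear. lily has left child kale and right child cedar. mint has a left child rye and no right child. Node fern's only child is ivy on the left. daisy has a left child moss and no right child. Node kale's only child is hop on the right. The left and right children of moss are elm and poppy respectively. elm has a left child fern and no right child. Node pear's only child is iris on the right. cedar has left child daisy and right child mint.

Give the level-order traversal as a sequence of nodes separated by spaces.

Level-order visits nodes level by level from the root, left to right within each level.
Level 0: sage
Level 1: lily, fir
Level 2: kale, cedar
Level 3: hop, daisy, mint
Level 4: moss, rye
Level 5: elm, poppy, pear
Level 6: fern, iris
Level 7: ivy

sage lily fir kale cedar hop daisy mint moss rye elm poppy pear fern iris ivy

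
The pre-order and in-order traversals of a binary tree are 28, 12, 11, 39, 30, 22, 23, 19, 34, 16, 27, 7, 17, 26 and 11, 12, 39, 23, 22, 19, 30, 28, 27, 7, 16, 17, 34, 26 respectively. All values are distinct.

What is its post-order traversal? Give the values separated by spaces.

The first element of pre-order is the root; it splits in-order into left and right subtrees.
Root 28: left subtree has 7 nodes {11, 12, 39, 23, 22, 19, 30}, right has 6 {27, 7, 16, 17, 34, 26}.
  Root 12: left subtree has 1 node {11}, right has 5 {39, 23, 22, 19, 30}.
    Root 39: left subtree has 0 nodes { }, right has 4 {23, 22, 19, 30}.
      Root 30: left subtree has 3 nodes {23, 22, 19}, right has 0 { }.
        Root 22: left subtree has 1 node {23}, right has 1 {19}.
  Root 34: left subtree has 4 nodes {27, 7, 16, 17}, right has 1 {26}.
    Root 16: left subtree has 2 nodes {27, 7}, right has 1 {17}.
      Root 27: left subtree has 0 nodes { }, right has 1 {7}.

11 23 19 22 30 39 12 7 27 17 16 26 34 28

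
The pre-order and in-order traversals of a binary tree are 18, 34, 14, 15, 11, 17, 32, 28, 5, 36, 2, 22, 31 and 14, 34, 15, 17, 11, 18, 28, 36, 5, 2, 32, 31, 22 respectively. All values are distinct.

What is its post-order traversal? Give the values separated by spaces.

The first element of pre-order is the root; it splits in-order into left and right subtrees.
Root 18: left subtree has 5 nodes {14, 34, 15, 17, 11}, right has 7 {28, 36, 5, 2, 32, 31, 22}.
  Root 34: left subtree has 1 node {14}, right has 3 {15, 17, 11}.
    Root 15: left subtree has 0 nodes { }, right has 2 {17, 11}.
      Root 11: left subtree has 1 node {17}, right has 0 { }.
  Root 32: left subtree has 4 nodes {28, 36, 5, 2}, right has 2 {31, 22}.
    Root 28: left subtree has 0 nodes { }, right has 3 {36, 5, 2}.
      Root 5: left subtree has 1 node {36}, right has 1 {2}.
    Root 22: left subtree has 1 node {31}, right has 0 { }.

14 17 11 15 34 36 2 5 28 31 22 32 18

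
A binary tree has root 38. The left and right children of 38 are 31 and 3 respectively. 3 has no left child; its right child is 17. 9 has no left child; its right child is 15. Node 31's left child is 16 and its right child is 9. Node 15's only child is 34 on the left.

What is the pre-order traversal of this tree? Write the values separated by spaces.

Pre-order visits the node, then its left subtree, then its right subtree.
Visit 38.
At 38: go left to 31.
  Visit 31.
  At 31: go left to 16.
    16 is a leaf — visit 16.
  At 31: go right to 9.
    Visit 9.
    At 9: no left child.
    At 9: go right to 15.
      Visit 15.
      At 15: go left to 34.
        34 is a leaf — visit 34.
      At 15: no right child.
At 38: go right to 3.
  Visit 3.
  At 3: no left child.
  At 3: go right to 17.
    17 is a leaf — visit 17.

38 31 16 9 15 34 3 17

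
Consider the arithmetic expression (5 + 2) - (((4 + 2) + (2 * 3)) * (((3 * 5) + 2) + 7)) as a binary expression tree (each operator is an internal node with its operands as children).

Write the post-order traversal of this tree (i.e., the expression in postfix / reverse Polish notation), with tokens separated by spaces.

Post-order on an expression tree gives postfix notation: for each operator, emit left operand, right operand, then the operator.

5 2 + 4 2 + 2 3 * + 3 5 * 2 + 7 + * -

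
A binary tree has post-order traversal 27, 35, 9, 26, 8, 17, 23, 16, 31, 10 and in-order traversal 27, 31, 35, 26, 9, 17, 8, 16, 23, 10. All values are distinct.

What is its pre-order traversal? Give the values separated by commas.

The last element of post-order is the root; it splits in-order into left and right subtrees.
Root 10: left subtree has 9 nodes {27, 31, 35, 26, 9, 17, 8, 16, 23}, right has 0 { }.
  Root 31: left subtree has 1 node {27}, right has 7 {35, 26, 9, 17, 8, 16, 23}.
    Root 16: left subtree has 5 nodes {35, 26, 9, 17, 8}, right has 1 {23}.
      Root 17: left subtree has 3 nodes {35, 26, 9}, right has 1 {8}.
        Root 26: left subtree has 1 node {35}, right has 1 {9}.

10, 31, 27, 16, 17, 26, 35, 9, 8, 23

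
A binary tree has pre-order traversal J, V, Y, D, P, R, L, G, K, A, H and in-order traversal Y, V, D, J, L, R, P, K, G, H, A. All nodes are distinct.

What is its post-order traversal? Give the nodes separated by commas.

Y, D, V, L, R, K, H, A, G, P, J

The first element of pre-order is the root; it splits in-order into left and right subtrees.
Root J: left subtree has 3 nodes {Y, V, D}, right has 7 {L, R, P, K, G, H, A}.
  Root V: left subtree has 1 node {Y}, right has 1 {D}.
  Root P: left subtree has 2 nodes {L, R}, right has 4 {K, G, H, A}.
    Root R: left subtree has 1 node {L}, right has 0 { }.
    Root G: left subtree has 1 node {K}, right has 2 {H, A}.
      Root A: left subtree has 1 node {H}, right has 0 { }.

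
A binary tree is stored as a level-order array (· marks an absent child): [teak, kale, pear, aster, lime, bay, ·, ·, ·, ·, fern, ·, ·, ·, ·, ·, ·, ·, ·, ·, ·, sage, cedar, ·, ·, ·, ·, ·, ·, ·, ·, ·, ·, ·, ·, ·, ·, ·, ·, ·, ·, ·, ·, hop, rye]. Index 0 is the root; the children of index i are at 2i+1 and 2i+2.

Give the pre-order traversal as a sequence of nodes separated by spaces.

Pre-order visits the node, then its left subtree, then its right subtree.
Visit teak.
At teak: go left to kale.
  Visit kale.
  At kale: go left to aster.
    aster is a leaf — visit aster.
  At kale: go right to lime.
    Visit lime.
    At lime: no left child.
    At lime: go right to fern.
      Visit fern.
      At fern: go left to sage.
        Visit sage.
        At sage: go left to hop.
          hop is a leaf — visit hop.
        At sage: go right to rye.
          rye is a leaf — visit rye.
      At fern: go right to cedar.
        cedar is a leaf — visit cedar.
At teak: go right to pear.
  Visit pear.
  At pear: go left to bay.
    bay is a leaf — visit bay.
  At pear: no right child.

teak kale aster lime fern sage hop rye cedar pear bay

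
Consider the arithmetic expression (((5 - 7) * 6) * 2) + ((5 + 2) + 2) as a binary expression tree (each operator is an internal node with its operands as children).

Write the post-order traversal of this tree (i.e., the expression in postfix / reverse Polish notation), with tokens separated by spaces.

Post-order on an expression tree gives postfix notation: for each operator, emit left operand, right operand, then the operator.

5 7 - 6 * 2 * 5 2 + 2 + +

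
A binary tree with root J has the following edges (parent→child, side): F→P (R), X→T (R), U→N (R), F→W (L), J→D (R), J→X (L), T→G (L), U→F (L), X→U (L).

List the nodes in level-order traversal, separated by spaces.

Level-order visits nodes level by level from the root, left to right within each level.
Level 0: J
Level 1: X, D
Level 2: U, T
Level 3: F, N, G
Level 4: W, P

J X D U T F N G W P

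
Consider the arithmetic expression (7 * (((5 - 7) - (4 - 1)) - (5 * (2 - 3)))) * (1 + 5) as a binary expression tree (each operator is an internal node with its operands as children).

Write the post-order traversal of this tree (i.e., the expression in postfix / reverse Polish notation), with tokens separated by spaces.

Post-order on an expression tree gives postfix notation: for each operator, emit left operand, right operand, then the operator.

7 5 7 - 4 1 - - 5 2 3 - * - * 1 5 + *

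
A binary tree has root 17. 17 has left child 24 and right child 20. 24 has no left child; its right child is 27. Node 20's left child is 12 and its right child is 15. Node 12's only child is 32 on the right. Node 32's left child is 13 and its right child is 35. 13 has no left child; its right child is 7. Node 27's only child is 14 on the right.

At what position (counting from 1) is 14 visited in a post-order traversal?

1

Post-order visits the left subtree, then the right subtree, then the node.
At 17: go left to 24.
  At 24: no left child.
  At 24: go right to 27.
    At 27: no left child.
    At 27: go right to 14.
      14 is a leaf — visit 14.
    Visit 27.
  Visit 24.
At 17: go right to 20.
  At 20: go left to 12.
    At 12: no left child.
    At 12: go right to 32.
      At 32: go left to 13.
        At 13: no left child.
        At 13: go right to 7.
          7 is a leaf — visit 7.
        Visit 13.
      At 32: go right to 35.
        35 is a leaf — visit 35.
      Visit 32.
    Visit 12.
  At 20: go right to 15.
    15 is a leaf — visit 15.
  Visit 20.
Visit 17.
Full post-order sequence: 14, 27, 24, 7, 13, 35, 32, 12, 15, 20, 17.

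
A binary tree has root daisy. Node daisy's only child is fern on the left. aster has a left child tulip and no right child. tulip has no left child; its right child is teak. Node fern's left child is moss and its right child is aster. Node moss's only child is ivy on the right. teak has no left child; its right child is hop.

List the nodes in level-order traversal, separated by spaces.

daisy fern moss aster ivy tulip teak hop

Level-order visits nodes level by level from the root, left to right within each level.
Level 0: daisy
Level 1: fern
Level 2: moss, aster
Level 3: ivy, tulip
Level 4: teak
Level 5: hop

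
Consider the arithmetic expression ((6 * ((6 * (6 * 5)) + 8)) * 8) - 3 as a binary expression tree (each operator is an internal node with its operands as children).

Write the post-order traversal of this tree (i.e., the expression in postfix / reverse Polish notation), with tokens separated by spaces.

6 6 6 5 * * 8 + * 8 * 3 -

Post-order on an expression tree gives postfix notation: for each operator, emit left operand, right operand, then the operator.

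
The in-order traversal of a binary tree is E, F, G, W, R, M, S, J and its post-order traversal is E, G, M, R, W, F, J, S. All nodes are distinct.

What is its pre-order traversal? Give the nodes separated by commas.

S, F, E, W, G, R, M, J

The last element of post-order is the root; it splits in-order into left and right subtrees.
Root S: left subtree has 6 nodes {E, F, G, W, R, M}, right has 1 {J}.
  Root F: left subtree has 1 node {E}, right has 4 {G, W, R, M}.
    Root W: left subtree has 1 node {G}, right has 2 {R, M}.
      Root R: left subtree has 0 nodes { }, right has 1 {M}.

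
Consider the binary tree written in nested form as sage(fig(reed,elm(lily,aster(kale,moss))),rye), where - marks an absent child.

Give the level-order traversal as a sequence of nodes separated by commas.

Level-order visits nodes level by level from the root, left to right within each level.
Level 0: sage
Level 1: fig, rye
Level 2: reed, elm
Level 3: lily, aster
Level 4: kale, moss

sage, fig, rye, reed, elm, lily, aster, kale, moss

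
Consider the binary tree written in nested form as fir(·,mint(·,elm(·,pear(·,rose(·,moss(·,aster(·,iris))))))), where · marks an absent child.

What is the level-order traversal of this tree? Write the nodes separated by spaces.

fir mint elm pear rose moss aster iris

Level-order visits nodes level by level from the root, left to right within each level.
Level 0: fir
Level 1: mint
Level 2: elm
Level 3: pear
Level 4: rose
Level 5: moss
Level 6: aster
Level 7: iris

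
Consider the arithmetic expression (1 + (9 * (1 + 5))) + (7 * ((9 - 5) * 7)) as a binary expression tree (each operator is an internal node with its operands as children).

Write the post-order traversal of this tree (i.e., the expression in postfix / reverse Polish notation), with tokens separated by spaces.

Post-order on an expression tree gives postfix notation: for each operator, emit left operand, right operand, then the operator.

1 9 1 5 + * + 7 9 5 - 7 * * +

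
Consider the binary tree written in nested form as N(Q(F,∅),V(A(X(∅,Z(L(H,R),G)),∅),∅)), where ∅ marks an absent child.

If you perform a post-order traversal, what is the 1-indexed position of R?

Post-order visits the left subtree, then the right subtree, then the node.
At N: go left to Q.
  At Q: go left to F.
    F is a leaf — visit F.
  At Q: no right child.
  Visit Q.
At N: go right to V.
  At V: go left to A.
    At A: go left to X.
      At X: no left child.
      At X: go right to Z.
        At Z: go left to L.
          At L: go left to H.
            H is a leaf — visit H.
          At L: go right to R.
            R is a leaf — visit R.
          Visit L.
        At Z: go right to G.
          G is a leaf — visit G.
        Visit Z.
      Visit X.
    At A: no right child.
    Visit A.
  At V: no right child.
  Visit V.
Visit N.
Full post-order sequence: F, Q, H, R, L, G, Z, X, A, V, N.

4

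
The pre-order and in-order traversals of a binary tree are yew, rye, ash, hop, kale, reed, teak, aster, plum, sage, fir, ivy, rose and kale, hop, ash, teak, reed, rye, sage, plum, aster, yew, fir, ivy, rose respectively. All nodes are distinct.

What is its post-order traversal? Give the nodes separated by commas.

kale, hop, teak, reed, ash, sage, plum, aster, rye, rose, ivy, fir, yew

The first element of pre-order is the root; it splits in-order into left and right subtrees.
Root yew: left subtree has 9 nodes {kale, hop, ash, teak, reed, rye, sage, plum, aster}, right has 3 {fir, ivy, rose}.
  Root rye: left subtree has 5 nodes {kale, hop, ash, teak, reed}, right has 3 {sage, plum, aster}.
    Root ash: left subtree has 2 nodes {kale, hop}, right has 2 {teak, reed}.
      Root hop: left subtree has 1 node {kale}, right has 0 { }.
      Root reed: left subtree has 1 node {teak}, right has 0 { }.
    Root aster: left subtree has 2 nodes {sage, plum}, right has 0 { }.
      Root plum: left subtree has 1 node {sage}, right has 0 { }.
  Root fir: left subtree has 0 nodes { }, right has 2 {ivy, rose}.
    Root ivy: left subtree has 0 nodes { }, right has 1 {rose}.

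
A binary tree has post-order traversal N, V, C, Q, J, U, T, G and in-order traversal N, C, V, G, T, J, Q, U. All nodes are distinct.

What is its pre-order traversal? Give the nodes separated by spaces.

G C N V T U J Q

The last element of post-order is the root; it splits in-order into left and right subtrees.
Root G: left subtree has 3 nodes {N, C, V}, right has 4 {T, J, Q, U}.
  Root C: left subtree has 1 node {N}, right has 1 {V}.
  Root T: left subtree has 0 nodes { }, right has 3 {J, Q, U}.
    Root U: left subtree has 2 nodes {J, Q}, right has 0 { }.
      Root J: left subtree has 0 nodes { }, right has 1 {Q}.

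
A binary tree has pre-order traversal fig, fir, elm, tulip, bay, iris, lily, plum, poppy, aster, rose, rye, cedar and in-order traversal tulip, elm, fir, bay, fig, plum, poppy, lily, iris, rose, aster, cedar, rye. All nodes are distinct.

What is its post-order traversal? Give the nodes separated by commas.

tulip, elm, bay, fir, poppy, plum, lily, rose, cedar, rye, aster, iris, fig

The first element of pre-order is the root; it splits in-order into left and right subtrees.
Root fig: left subtree has 4 nodes {tulip, elm, fir, bay}, right has 8 {plum, poppy, lily, iris, rose, aster, cedar, rye}.
  Root fir: left subtree has 2 nodes {tulip, elm}, right has 1 {bay}.
    Root elm: left subtree has 1 node {tulip}, right has 0 { }.
  Root iris: left subtree has 3 nodes {plum, poppy, lily}, right has 4 {rose, aster, cedar, rye}.
    Root lily: left subtree has 2 nodes {plum, poppy}, right has 0 { }.
      Root plum: left subtree has 0 nodes { }, right has 1 {poppy}.
    Root aster: left subtree has 1 node {rose}, right has 2 {cedar, rye}.
      Root rye: left subtree has 1 node {cedar}, right has 0 { }.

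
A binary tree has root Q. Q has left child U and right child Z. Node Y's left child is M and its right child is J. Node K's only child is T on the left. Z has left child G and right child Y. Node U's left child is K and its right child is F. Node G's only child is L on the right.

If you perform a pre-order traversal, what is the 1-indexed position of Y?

9

Pre-order visits the node, then its left subtree, then its right subtree.
Visit Q.
At Q: go left to U.
  Visit U.
  At U: go left to K.
    Visit K.
    At K: go left to T.
      T is a leaf — visit T.
    At K: no right child.
  At U: go right to F.
    F is a leaf — visit F.
At Q: go right to Z.
  Visit Z.
  At Z: go left to G.
    Visit G.
    At G: no left child.
    At G: go right to L.
      L is a leaf — visit L.
  At Z: go right to Y.
    Visit Y.
    At Y: go left to M.
      M is a leaf — visit M.
    At Y: go right to J.
      J is a leaf — visit J.
Full pre-order sequence: Q, U, K, T, F, Z, G, L, Y, M, J.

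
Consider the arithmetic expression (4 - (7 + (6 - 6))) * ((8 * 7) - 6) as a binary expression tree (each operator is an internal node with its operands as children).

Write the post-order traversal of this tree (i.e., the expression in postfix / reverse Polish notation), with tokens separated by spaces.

4 7 6 6 - + - 8 7 * 6 - *

Post-order on an expression tree gives postfix notation: for each operator, emit left operand, right operand, then the operator.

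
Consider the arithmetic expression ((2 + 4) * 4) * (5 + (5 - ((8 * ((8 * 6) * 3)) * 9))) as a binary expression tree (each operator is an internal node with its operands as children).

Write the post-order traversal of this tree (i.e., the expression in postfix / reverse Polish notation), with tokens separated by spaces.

2 4 + 4 * 5 5 8 8 6 * 3 * * 9 * - + *

Post-order on an expression tree gives postfix notation: for each operator, emit left operand, right operand, then the operator.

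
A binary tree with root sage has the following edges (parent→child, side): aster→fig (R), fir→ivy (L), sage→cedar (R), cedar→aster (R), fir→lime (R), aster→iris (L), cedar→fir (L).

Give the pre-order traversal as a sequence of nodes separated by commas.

sage, cedar, fir, ivy, lime, aster, iris, fig

Pre-order visits the node, then its left subtree, then its right subtree.
Visit sage.
At sage: no left child.
At sage: go right to cedar.
  Visit cedar.
  At cedar: go left to fir.
    Visit fir.
    At fir: go left to ivy.
      ivy is a leaf — visit ivy.
    At fir: go right to lime.
      lime is a leaf — visit lime.
  At cedar: go right to aster.
    Visit aster.
    At aster: go left to iris.
      iris is a leaf — visit iris.
    At aster: go right to fig.
      fig is a leaf — visit fig.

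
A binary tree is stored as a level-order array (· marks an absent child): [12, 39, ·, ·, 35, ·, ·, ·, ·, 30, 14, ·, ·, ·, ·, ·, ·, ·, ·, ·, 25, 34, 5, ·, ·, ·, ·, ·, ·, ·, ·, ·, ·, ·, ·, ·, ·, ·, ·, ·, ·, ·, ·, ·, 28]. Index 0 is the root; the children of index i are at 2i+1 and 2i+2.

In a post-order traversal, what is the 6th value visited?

Post-order visits the left subtree, then the right subtree, then the node.
At 12: go left to 39.
  At 39: no left child.
  At 39: go right to 35.
    At 35: go left to 30.
      At 30: no left child.
      At 30: go right to 25.
        25 is a leaf — visit 25.
      Visit 30.
    At 35: go right to 14.
      At 14: go left to 34.
        At 34: no left child.
        At 34: go right to 28.
          28 is a leaf — visit 28.
        Visit 34.
      At 14: go right to 5.
        5 is a leaf — visit 5.
      Visit 14.
    Visit 35.
  Visit 39.
At 12: no right child.
Visit 12.
Full post-order sequence: 25, 30, 28, 34, 5, 14, 35, 39, 12.

14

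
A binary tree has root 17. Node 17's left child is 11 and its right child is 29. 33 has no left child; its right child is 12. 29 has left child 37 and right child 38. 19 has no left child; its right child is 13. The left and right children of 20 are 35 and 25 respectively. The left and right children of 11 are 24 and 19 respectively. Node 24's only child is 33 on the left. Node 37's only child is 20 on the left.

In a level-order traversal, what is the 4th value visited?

24

Level-order visits nodes level by level from the root, left to right within each level.
Level 0: 17
Level 1: 11, 29
Level 2: 24, 19, 37, 38
Level 3: 33, 13, 20
Level 4: 12, 35, 25
Full level-order sequence: 17, 11, 29, 24, 19, 37, 38, 33, 13, 20, 12, 35, 25.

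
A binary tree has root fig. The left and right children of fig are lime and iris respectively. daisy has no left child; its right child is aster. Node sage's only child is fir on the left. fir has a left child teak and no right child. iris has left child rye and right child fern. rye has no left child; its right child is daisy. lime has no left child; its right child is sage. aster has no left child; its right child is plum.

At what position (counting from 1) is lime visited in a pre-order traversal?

Pre-order visits the node, then its left subtree, then its right subtree.
Visit fig.
At fig: go left to lime.
  Visit lime.
  At lime: no left child.
  At lime: go right to sage.
    Visit sage.
    At sage: go left to fir.
      Visit fir.
      At fir: go left to teak.
        teak is a leaf — visit teak.
      At fir: no right child.
    At sage: no right child.
At fig: go right to iris.
  Visit iris.
  At iris: go left to rye.
    Visit rye.
    At rye: no left child.
    At rye: go right to daisy.
      Visit daisy.
      At daisy: no left child.
      At daisy: go right to aster.
        Visit aster.
        At aster: no left child.
        At aster: go right to plum.
          plum is a leaf — visit plum.
  At iris: go right to fern.
    fern is a leaf — visit fern.
Full pre-order sequence: fig, lime, sage, fir, teak, iris, rye, daisy, aster, plum, fern.

2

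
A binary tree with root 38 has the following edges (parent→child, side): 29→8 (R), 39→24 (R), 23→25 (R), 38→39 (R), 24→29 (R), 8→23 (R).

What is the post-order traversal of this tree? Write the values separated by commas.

Post-order visits the left subtree, then the right subtree, then the node.
At 38: no left child.
At 38: go right to 39.
  At 39: no left child.
  At 39: go right to 24.
    At 24: no left child.
    At 24: go right to 29.
      At 29: no left child.
      At 29: go right to 8.
        At 8: no left child.
        At 8: go right to 23.
          At 23: no left child.
          At 23: go right to 25.
            25 is a leaf — visit 25.
          Visit 23.
        Visit 8.
      Visit 29.
    Visit 24.
  Visit 39.
Visit 38.

25, 23, 8, 29, 24, 39, 38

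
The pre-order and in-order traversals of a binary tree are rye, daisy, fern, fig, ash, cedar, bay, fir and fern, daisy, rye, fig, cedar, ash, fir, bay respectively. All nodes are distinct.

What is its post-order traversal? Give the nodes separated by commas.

The first element of pre-order is the root; it splits in-order into left and right subtrees.
Root rye: left subtree has 2 nodes {fern, daisy}, right has 5 {fig, cedar, ash, fir, bay}.
  Root daisy: left subtree has 1 node {fern}, right has 0 { }.
  Root fig: left subtree has 0 nodes { }, right has 4 {cedar, ash, fir, bay}.
    Root ash: left subtree has 1 node {cedar}, right has 2 {fir, bay}.
      Root bay: left subtree has 1 node {fir}, right has 0 { }.

fern, daisy, cedar, fir, bay, ash, fig, rye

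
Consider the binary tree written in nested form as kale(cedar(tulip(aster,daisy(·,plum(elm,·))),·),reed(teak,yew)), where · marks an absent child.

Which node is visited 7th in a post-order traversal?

teak

Post-order visits the left subtree, then the right subtree, then the node.
At kale: go left to cedar.
  At cedar: go left to tulip.
    At tulip: go left to aster.
      aster is a leaf — visit aster.
    At tulip: go right to daisy.
      At daisy: no left child.
      At daisy: go right to plum.
        At plum: go left to elm.
          elm is a leaf — visit elm.
        At plum: no right child.
        Visit plum.
      Visit daisy.
    Visit tulip.
  At cedar: no right child.
  Visit cedar.
At kale: go right to reed.
  At reed: go left to teak.
    teak is a leaf — visit teak.
  At reed: go right to yew.
    yew is a leaf — visit yew.
  Visit reed.
Visit kale.
Full post-order sequence: aster, elm, plum, daisy, tulip, cedar, teak, yew, reed, kale.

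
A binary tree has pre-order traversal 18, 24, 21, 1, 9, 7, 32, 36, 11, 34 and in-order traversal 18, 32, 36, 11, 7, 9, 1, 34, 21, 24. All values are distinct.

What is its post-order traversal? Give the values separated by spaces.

The first element of pre-order is the root; it splits in-order into left and right subtrees.
Root 18: left subtree has 0 nodes { }, right has 9 {32, 36, 11, 7, 9, 1, 34, 21, 24}.
  Root 24: left subtree has 8 nodes {32, 36, 11, 7, 9, 1, 34, 21}, right has 0 { }.
    Root 21: left subtree has 7 nodes {32, 36, 11, 7, 9, 1, 34}, right has 0 { }.
      Root 1: left subtree has 5 nodes {32, 36, 11, 7, 9}, right has 1 {34}.
        Root 9: left subtree has 4 nodes {32, 36, 11, 7}, right has 0 { }.
          Root 7: left subtree has 3 nodes {32, 36, 11}, right has 0 { }.
            Root 32: left subtree has 0 nodes { }, right has 2 {36, 11}.
              Root 36: left subtree has 0 nodes { }, right has 1 {11}.

11 36 32 7 9 34 1 21 24 18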